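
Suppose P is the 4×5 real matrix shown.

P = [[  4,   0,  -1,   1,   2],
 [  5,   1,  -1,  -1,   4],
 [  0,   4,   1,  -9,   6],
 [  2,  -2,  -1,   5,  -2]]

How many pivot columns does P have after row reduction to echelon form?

2

Row reduce to echelon form.
R2 ← R2 − (5/4)·R1: [0, 1, 1/4, -9/4, 3/2]
R4 ← R4 − (1/2)·R1: [0, -2, -1/2, 9/2, -3]
R3 ← R3 − (4)·R2: [0, 0, 0, 0, 0]
R4 ← R4 + (2)·R2: [0, 0, 0, 0, 0]
Echelon form has 2 nonzero rows, so rank(P) = 2.
Each nonzero row contributes one pivot column: 2 pivot columns.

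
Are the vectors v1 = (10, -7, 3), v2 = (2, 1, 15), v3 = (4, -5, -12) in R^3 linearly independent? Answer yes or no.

Form the matrix with these vectors as rows and row reduce.
R2 ← R2 − (1/5)·R1: [0, 12/5, 72/5]
R3 ← R3 − (2/5)·R1: [0, -11/5, -66/5]
R3 ← R3 + (11/12)·R2: [0, 0, 0]
2 nonzero rows, so the 3 vectors span a space of dimension 2.
Since 2 < 3, the vectors are linearly dependent.

no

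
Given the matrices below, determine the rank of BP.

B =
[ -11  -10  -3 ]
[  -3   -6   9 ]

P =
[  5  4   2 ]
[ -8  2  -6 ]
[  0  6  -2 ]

2

First compute BP:
[[ 25, -82,  44],
 [ 33,  30,  12]]
Now row reduce the product.
R2 ← R2 − (33/25)·R1: [0, 3456/25, -1152/25]
2 nonzero rows, so rank(BP) = 2.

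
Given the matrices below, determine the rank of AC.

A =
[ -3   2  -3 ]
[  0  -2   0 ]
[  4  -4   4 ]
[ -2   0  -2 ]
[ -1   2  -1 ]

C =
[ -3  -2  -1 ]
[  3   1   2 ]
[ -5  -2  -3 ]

2

First compute AC:
[[ 30,  14,  16],
 [ -6,  -2,  -4],
 [-44, -20, -24],
 [ 16,   8,   8],
 [ 14,   6,   8]]
Now row reduce the product.
R2 ← R2 + (1/5)·R1: [0, 4/5, -4/5]
R3 ← R3 + (22/15)·R1: [0, 8/15, -8/15]
R4 ← R4 − (8/15)·R1: [0, 8/15, -8/15]
R5 ← R5 − (7/15)·R1: [0, -8/15, 8/15]
R3 ← R3 − (2/3)·R2: [0, 0, 0]
R4 ← R4 − (2/3)·R2: [0, 0, 0]
R5 ← R5 + (2/3)·R2: [0, 0, 0]
2 nonzero rows, so rank(AC) = 2.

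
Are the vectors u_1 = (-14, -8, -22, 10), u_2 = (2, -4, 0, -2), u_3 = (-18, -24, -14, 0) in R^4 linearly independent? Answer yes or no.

Form the matrix with these vectors as rows and row reduce.
R2 ← R2 + (1/7)·R1: [0, -36/7, -22/7, -4/7]
R3 ← R3 − (9/7)·R1: [0, -96/7, 100/7, -90/7]
R3 ← R3 − (8/3)·R2: [0, 0, 68/3, -34/3]
3 nonzero rows, so the 3 vectors span a space of dimension 3.
Since 3 = 3, the vectors are linearly independent.

yes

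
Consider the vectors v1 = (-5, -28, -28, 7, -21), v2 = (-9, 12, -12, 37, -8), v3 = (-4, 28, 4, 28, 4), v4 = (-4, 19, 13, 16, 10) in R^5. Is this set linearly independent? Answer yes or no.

no

Form the matrix with these vectors as rows and row reduce.
R2 ← R2 − (9/5)·R1: [0, 312/5, 192/5, 122/5, 149/5]
R3 ← R3 − (4/5)·R1: [0, 252/5, 132/5, 112/5, 104/5]
R4 ← R4 − (4/5)·R1: [0, 207/5, 177/5, 52/5, 134/5]
R3 ← R3 − (21/26)·R2: [0, 0, -60/13, 35/13, -85/26]
R4 ← R4 − (69/104)·R2: [0, 0, 129/13, -301/52, 731/104]
R4 ← R4 + (43/20)·R3: [0, 0, 0, 0, 0]
3 nonzero rows, so the 4 vectors span a space of dimension 3.
Since 3 < 4, the vectors are linearly dependent.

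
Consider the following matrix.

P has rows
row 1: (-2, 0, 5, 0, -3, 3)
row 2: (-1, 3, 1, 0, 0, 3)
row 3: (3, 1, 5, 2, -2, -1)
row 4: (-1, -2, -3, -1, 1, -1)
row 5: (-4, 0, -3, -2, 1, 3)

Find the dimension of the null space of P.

Row reduce to echelon form.
R2 ← R2 − (1/2)·R1: [0, 3, -3/2, 0, 3/2, 3/2]
R3 ← R3 + (3/2)·R1: [0, 1, 25/2, 2, -13/2, 7/2]
R4 ← R4 − (1/2)·R1: [0, -2, -11/2, -1, 5/2, -5/2]
R5 ← R5 − (2)·R1: [0, 0, -13, -2, 7, -3]
R3 ← R3 − (1/3)·R2: [0, 0, 13, 2, -7, 3]
R4 ← R4 + (2/3)·R2: [0, 0, -13/2, -1, 7/2, -3/2]
R4 ← R4 + (1/2)·R3: [0, 0, 0, 0, 0, 0]
R5 ← R5 + R3: [0, 0, 0, 0, 0, 0]
3 nonzero rows, so rank(P) = 3.
P has 6 columns; by rank–nullity, nullity = 6 − 3 = 3.

3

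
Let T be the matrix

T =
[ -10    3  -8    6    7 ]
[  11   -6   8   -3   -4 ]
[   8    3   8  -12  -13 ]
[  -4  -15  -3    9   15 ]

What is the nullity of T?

Row reduce to echelon form.
R2 ← R2 + (11/10)·R1: [0, -27/10, -4/5, 18/5, 37/10]
R3 ← R3 + (4/5)·R1: [0, 27/5, 8/5, -36/5, -37/5]
R4 ← R4 − (2/5)·R1: [0, -81/5, 1/5, 33/5, 61/5]
R3 ← R3 + (2)·R2: [0, 0, 0, 0, 0]
R4 ← R4 − (6)·R2: [0, 0, 5, -15, -10]
Swap R3 ↔ R4
3 nonzero rows, so rank(T) = 3.
T has 5 columns; by rank–nullity, nullity = 5 − 3 = 2.

2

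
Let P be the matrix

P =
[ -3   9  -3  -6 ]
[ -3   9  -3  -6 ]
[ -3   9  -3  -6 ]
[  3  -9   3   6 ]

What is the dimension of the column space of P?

1

Row reduce to echelon form.
R2 ← R2 − R1: [0, 0, 0, 0]
R3 ← R3 − R1: [0, 0, 0, 0]
R4 ← R4 + R1: [0, 0, 0, 0]
Echelon form has 1 nonzero row, so rank(P) = 1.
The column space has dimension equal to the rank: 1.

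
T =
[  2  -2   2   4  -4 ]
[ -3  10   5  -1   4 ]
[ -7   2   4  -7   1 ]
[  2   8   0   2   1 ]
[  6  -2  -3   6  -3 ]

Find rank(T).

4

Row reduce to echelon form.
R2 ← R2 + (3/2)·R1: [0, 7, 8, 5, -2]
R3 ← R3 + (7/2)·R1: [0, -5, 11, 7, -13]
R4 ← R4 − R1: [0, 10, -2, -2, 5]
R5 ← R5 − (3)·R1: [0, 4, -9, -6, 9]
R3 ← R3 + (5/7)·R2: [0, 0, 117/7, 74/7, -101/7]
R4 ← R4 − (10/7)·R2: [0, 0, -94/7, -64/7, 55/7]
R5 ← R5 − (4/7)·R2: [0, 0, -95/7, -62/7, 71/7]
R4 ← R4 + (94/117)·R3: [0, 0, 0, -76/117, -437/117]
R5 ← R5 + (95/117)·R3: [0, 0, 0, -32/117, -184/117]
R5 ← R5 − (8/19)·R4: [0, 0, 0, 0, 0]
Echelon form has 4 nonzero rows, so rank(T) = 4.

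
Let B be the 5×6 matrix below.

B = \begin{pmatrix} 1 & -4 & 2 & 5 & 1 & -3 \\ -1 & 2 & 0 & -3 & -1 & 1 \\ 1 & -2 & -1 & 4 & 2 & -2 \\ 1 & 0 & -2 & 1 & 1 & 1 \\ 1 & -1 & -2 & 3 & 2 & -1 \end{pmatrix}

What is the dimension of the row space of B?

3

Row reduce to echelon form.
R2 ← R2 + R1: [0, -2, 2, 2, 0, -2]
R3 ← R3 − R1: [0, 2, -3, -1, 1, 1]
R4 ← R4 − R1: [0, 4, -4, -4, 0, 4]
R5 ← R5 − R1: [0, 3, -4, -2, 1, 2]
R3 ← R3 + R2: [0, 0, -1, 1, 1, -1]
R4 ← R4 + (2)·R2: [0, 0, 0, 0, 0, 0]
R5 ← R5 + (3/2)·R2: [0, 0, -1, 1, 1, -1]
R5 ← R5 − R3: [0, 0, 0, 0, 0, 0]
Echelon form has 3 nonzero rows, so rank(B) = 3.
The row space has dimension equal to the rank: 3.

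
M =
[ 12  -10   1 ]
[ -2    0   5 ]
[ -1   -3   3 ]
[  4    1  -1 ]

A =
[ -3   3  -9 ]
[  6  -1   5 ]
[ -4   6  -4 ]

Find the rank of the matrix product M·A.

3

First compute MA:
[[-100,  52, -162],
 [-14,  24,  -2],
 [-27,  18, -18],
 [ -2,   5, -27]]
Now row reduce the product.
R2 ← R2 − (7/50)·R1: [0, 418/25, 517/25]
R3 ← R3 − (27/100)·R1: [0, 99/25, 1287/50]
R4 ← R4 − (1/50)·R1: [0, 99/25, -594/25]
R3 ← R3 − (9/38)·R2: [0, 0, 396/19]
R4 ← R4 − (9/38)·R2: [0, 0, -1089/38]
R4 ← R4 + (11/8)·R3: [0, 0, 0]
3 nonzero rows, so rank(MA) = 3.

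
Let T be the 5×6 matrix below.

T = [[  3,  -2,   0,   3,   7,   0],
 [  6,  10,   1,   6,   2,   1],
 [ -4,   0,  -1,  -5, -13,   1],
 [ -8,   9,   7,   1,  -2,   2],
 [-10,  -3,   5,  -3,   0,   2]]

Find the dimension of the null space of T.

1

Row reduce to echelon form.
R2 ← R2 − (2)·R1: [0, 14, 1, 0, -12, 1]
R3 ← R3 + (4/3)·R1: [0, -8/3, -1, -1, -11/3, 1]
R4 ← R4 + (8/3)·R1: [0, 11/3, 7, 9, 50/3, 2]
R5 ← R5 + (10/3)·R1: [0, -29/3, 5, 7, 70/3, 2]
R3 ← R3 + (4/21)·R2: [0, 0, -17/21, -1, -125/21, 25/21]
R4 ← R4 − (11/42)·R2: [0, 0, 283/42, 9, 416/21, 73/42]
R5 ← R5 + (29/42)·R2: [0, 0, 239/42, 7, 316/21, 113/42]
R4 ← R4 + (283/34)·R3: [0, 0, 0, 23/34, -1011/34, 198/17]
R5 ← R5 + (239/34)·R3: [0, 0, 0, -1/34, -911/34, 188/17]
R5 ← R5 + (1/23)·R4: [0, 0, 0, 0, -646/23, 266/23]
5 nonzero rows, so rank(T) = 5.
T has 6 columns; by rank–nullity, nullity = 6 − 5 = 1.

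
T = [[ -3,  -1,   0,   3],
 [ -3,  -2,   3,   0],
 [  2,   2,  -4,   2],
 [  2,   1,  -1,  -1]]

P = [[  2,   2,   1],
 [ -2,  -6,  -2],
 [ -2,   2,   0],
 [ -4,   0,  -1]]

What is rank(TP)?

2

First compute TP:
[[-16,   0,  -4],
 [ -8,  12,   1],
 [  0, -16,  -4],
 [  8,  -4,   1]]
Now row reduce the product.
R2 ← R2 − (1/2)·R1: [0, 12, 3]
R4 ← R4 + (1/2)·R1: [0, -4, -1]
R3 ← R3 + (4/3)·R2: [0, 0, 0]
R4 ← R4 + (1/3)·R2: [0, 0, 0]
2 nonzero rows, so rank(TP) = 2.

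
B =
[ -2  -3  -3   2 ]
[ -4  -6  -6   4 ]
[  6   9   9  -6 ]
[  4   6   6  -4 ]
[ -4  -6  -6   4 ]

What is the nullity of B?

Row reduce to echelon form.
R2 ← R2 − (2)·R1: [0, 0, 0, 0]
R3 ← R3 + (3)·R1: [0, 0, 0, 0]
R4 ← R4 + (2)·R1: [0, 0, 0, 0]
R5 ← R5 − (2)·R1: [0, 0, 0, 0]
1 nonzero row, so rank(B) = 1.
B has 4 columns; by rank–nullity, nullity = 4 − 1 = 3.

3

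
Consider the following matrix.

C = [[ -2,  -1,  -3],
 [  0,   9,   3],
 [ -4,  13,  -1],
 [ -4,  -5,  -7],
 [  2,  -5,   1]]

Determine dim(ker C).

Row reduce to echelon form.
R3 ← R3 − (2)·R1: [0, 15, 5]
R4 ← R4 − (2)·R1: [0, -3, -1]
R5 ← R5 + R1: [0, -6, -2]
R3 ← R3 − (5/3)·R2: [0, 0, 0]
R4 ← R4 + (1/3)·R2: [0, 0, 0]
R5 ← R5 + (2/3)·R2: [0, 0, 0]
2 nonzero rows, so rank(C) = 2.
C has 3 columns; by rank–nullity, nullity = 3 − 2 = 1.

1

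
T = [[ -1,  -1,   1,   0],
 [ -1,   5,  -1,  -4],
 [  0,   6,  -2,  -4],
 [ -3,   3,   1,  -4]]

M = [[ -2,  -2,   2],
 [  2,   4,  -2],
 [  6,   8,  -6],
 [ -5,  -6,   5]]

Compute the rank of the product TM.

2

First compute TM:
[[  6,   6,  -6],
 [ 26,  38, -26],
 [ 20,  32, -20],
 [ 38,  50, -38]]
Now row reduce the product.
R2 ← R2 − (13/3)·R1: [0, 12, 0]
R3 ← R3 − (10/3)·R1: [0, 12, 0]
R4 ← R4 − (19/3)·R1: [0, 12, 0]
R3 ← R3 − R2: [0, 0, 0]
R4 ← R4 − R2: [0, 0, 0]
2 nonzero rows, so rank(TM) = 2.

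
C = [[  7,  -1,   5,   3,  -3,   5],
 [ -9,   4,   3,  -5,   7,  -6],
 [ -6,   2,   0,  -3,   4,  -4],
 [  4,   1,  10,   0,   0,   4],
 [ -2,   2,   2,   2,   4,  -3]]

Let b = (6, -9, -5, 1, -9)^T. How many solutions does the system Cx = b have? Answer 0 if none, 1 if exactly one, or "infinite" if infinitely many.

0

Row reduce the augmented matrix [C | b].
R2 ← R2 + (9/7)·R1: [0, 19/7, 66/7, -8/7, 22/7, 3/7, -9/7]
R3 ← R3 + (6/7)·R1: [0, 8/7, 30/7, -3/7, 10/7, 2/7, 1/7]
R4 ← R4 − (4/7)·R1: [0, 11/7, 50/7, -12/7, 12/7, 8/7, -17/7]
R5 ← R5 + (2/7)·R1: [0, 12/7, 24/7, 20/7, 22/7, -11/7, -51/7]
R3 ← R3 − (8/19)·R2: [0, 0, 6/19, 1/19, 2/19, 2/19, 13/19]
R4 ← R4 − (11/19)·R2: [0, 0, 32/19, -20/19, -2/19, 17/19, -32/19]
R5 ← R5 − (12/19)·R2: [0, 0, -48/19, 68/19, 22/19, -35/19, -123/19]
R4 ← R4 − (16/3)·R3: [0, 0, 0, -4/3, -2/3, 1/3, -16/3]
R5 ← R5 + (8)·R3: [0, 0, 0, 4, 2, -1, -1]
R5 ← R5 + (3)·R4: [0, 0, 0, 0, 0, 0, -17]
The echelon form has 5 nonzero rows; the last pivot sits in the augmented column, so rank(C) = 4 but rank([C|b]) = 5.
Since the ranks differ, the system is inconsistent.
It has no solutions.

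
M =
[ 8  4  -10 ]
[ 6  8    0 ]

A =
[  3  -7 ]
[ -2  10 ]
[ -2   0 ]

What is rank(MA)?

2

First compute MA:
[[ 36, -16],
 [  2,  38]]
Now row reduce the product.
R2 ← R2 − (1/18)·R1: [0, 350/9]
2 nonzero rows, so rank(MA) = 2.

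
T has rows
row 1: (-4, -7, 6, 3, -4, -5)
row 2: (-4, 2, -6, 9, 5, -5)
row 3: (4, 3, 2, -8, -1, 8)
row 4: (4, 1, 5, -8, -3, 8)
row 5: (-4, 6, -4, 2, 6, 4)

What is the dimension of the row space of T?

Row reduce to echelon form.
R2 ← R2 − R1: [0, 9, -12, 6, 9, 0]
R3 ← R3 + R1: [0, -4, 8, -5, -5, 3]
R4 ← R4 + R1: [0, -6, 11, -5, -7, 3]
R5 ← R5 − R1: [0, 13, -10, -1, 10, 9]
R3 ← R3 + (4/9)·R2: [0, 0, 8/3, -7/3, -1, 3]
R4 ← R4 + (2/3)·R2: [0, 0, 3, -1, -1, 3]
R5 ← R5 − (13/9)·R2: [0, 0, 22/3, -29/3, -3, 9]
R4 ← R4 − (9/8)·R3: [0, 0, 0, 13/8, 1/8, -3/8]
R5 ← R5 − (11/4)·R3: [0, 0, 0, -13/4, -1/4, 3/4]
R5 ← R5 + (2)·R4: [0, 0, 0, 0, 0, 0]
Echelon form has 4 nonzero rows, so rank(T) = 4.
The row space has dimension equal to the rank: 4.

4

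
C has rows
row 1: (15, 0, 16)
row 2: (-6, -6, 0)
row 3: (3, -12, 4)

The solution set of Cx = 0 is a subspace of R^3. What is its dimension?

Row reduce to echelon form.
R2 ← R2 + (2/5)·R1: [0, -6, 32/5]
R3 ← R3 − (1/5)·R1: [0, -12, 4/5]
R3 ← R3 − (2)·R2: [0, 0, -12]
3 nonzero rows, so rank(C) = 3.
C has 3 columns; by rank–nullity, nullity = 3 − 3 = 0.

0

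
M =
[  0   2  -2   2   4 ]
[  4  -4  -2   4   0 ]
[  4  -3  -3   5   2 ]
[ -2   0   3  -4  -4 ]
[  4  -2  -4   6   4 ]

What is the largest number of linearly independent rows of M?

2

Row reduce to echelon form.
Swap R1 ↔ R2
R3 ← R3 − R1: [0, 1, -1, 1, 2]
R4 ← R4 + (1/2)·R1: [0, -2, 2, -2, -4]
R5 ← R5 − R1: [0, 2, -2, 2, 4]
R3 ← R3 − (1/2)·R2: [0, 0, 0, 0, 0]
R4 ← R4 + R2: [0, 0, 0, 0, 0]
R5 ← R5 − R2: [0, 0, 0, 0, 0]
Echelon form has 2 nonzero rows, so rank(M) = 2.
The rank gives the maximum number of linearly independent rows: 2.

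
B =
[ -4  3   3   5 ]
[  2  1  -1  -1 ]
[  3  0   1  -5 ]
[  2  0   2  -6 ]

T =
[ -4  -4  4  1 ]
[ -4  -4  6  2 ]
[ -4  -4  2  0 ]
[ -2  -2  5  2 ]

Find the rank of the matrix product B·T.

2

First compute BT:
[[-18, -18,  33,  12],
 [ -6,  -6,   7,   2],
 [ -6,  -6, -11,  -7],
 [ -4,  -4, -18, -10]]
Now row reduce the product.
R2 ← R2 − (1/3)·R1: [0, 0, -4, -2]
R3 ← R3 − (1/3)·R1: [0, 0, -22, -11]
R4 ← R4 − (2/9)·R1: [0, 0, -76/3, -38/3]
R3 ← R3 − (11/2)·R2: [0, 0, 0, 0]
R4 ← R4 − (19/3)·R2: [0, 0, 0, 0]
2 nonzero rows, so rank(BT) = 2.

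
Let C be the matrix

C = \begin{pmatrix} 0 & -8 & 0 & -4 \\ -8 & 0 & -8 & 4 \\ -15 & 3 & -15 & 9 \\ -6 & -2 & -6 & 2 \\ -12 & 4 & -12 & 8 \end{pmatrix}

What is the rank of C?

2

Row reduce to echelon form.
Swap R1 ↔ R2
R3 ← R3 − (15/8)·R1: [0, 3, 0, 3/2]
R4 ← R4 − (3/4)·R1: [0, -2, 0, -1]
R5 ← R5 − (3/2)·R1: [0, 4, 0, 2]
R3 ← R3 + (3/8)·R2: [0, 0, 0, 0]
R4 ← R4 − (1/4)·R2: [0, 0, 0, 0]
R5 ← R5 + (1/2)·R2: [0, 0, 0, 0]
Echelon form has 2 nonzero rows, so rank(C) = 2.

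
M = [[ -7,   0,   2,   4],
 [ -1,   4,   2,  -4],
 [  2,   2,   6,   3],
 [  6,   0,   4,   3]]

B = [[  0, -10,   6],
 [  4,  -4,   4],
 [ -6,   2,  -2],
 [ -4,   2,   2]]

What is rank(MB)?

First compute MB:
[[-28,  82, -38],
 [ 20, -10,  -2],
 [-40, -10,  14],
 [-36, -46,  34]]
Now row reduce the product.
R2 ← R2 + (5/7)·R1: [0, 340/7, -204/7]
R3 ← R3 − (10/7)·R1: [0, -890/7, 478/7]
R4 ← R4 − (9/7)·R1: [0, -1060/7, 580/7]
R3 ← R3 + (89/34)·R2: [0, 0, -8]
R4 ← R4 + (53/17)·R2: [0, 0, -8]
R4 ← R4 − R3: [0, 0, 0]
3 nonzero rows, so rank(MB) = 3.

3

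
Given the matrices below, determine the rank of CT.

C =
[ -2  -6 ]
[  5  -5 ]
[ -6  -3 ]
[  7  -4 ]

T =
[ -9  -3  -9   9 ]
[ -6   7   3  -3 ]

First compute CT:
[[ 54, -36,   0,   0],
 [-15, -50, -60,  60],
 [ 72,  -3,  45, -45],
 [-39, -49, -75,  75]]
Now row reduce the product.
R2 ← R2 + (5/18)·R1: [0, -60, -60, 60]
R3 ← R3 − (4/3)·R1: [0, 45, 45, -45]
R4 ← R4 + (13/18)·R1: [0, -75, -75, 75]
R3 ← R3 + (3/4)·R2: [0, 0, 0, 0]
R4 ← R4 − (5/4)·R2: [0, 0, 0, 0]
2 nonzero rows, so rank(CT) = 2.

2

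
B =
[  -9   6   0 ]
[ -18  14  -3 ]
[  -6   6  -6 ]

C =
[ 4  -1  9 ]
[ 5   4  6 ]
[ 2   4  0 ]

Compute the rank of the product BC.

2

First compute BC:
[[ -6,  33, -45],
 [ -8,  62, -78],
 [ -6,   6, -18]]
Now row reduce the product.
R2 ← R2 − (4/3)·R1: [0, 18, -18]
R3 ← R3 − R1: [0, -27, 27]
R3 ← R3 + (3/2)·R2: [0, 0, 0]
2 nonzero rows, so rank(BC) = 2.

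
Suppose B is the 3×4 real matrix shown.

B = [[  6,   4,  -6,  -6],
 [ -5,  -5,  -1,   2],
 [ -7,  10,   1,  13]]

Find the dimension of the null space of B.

Row reduce to echelon form.
R2 ← R2 + (5/6)·R1: [0, -5/3, -6, -3]
R3 ← R3 + (7/6)·R1: [0, 44/3, -6, 6]
R3 ← R3 + (44/5)·R2: [0, 0, -294/5, -102/5]
3 nonzero rows, so rank(B) = 3.
B has 4 columns; by rank–nullity, nullity = 4 − 3 = 1.

1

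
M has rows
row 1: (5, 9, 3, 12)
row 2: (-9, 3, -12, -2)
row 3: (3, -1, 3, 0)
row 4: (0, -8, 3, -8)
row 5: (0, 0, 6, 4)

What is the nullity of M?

1

Row reduce to echelon form.
R2 ← R2 + (9/5)·R1: [0, 96/5, -33/5, 98/5]
R3 ← R3 − (3/5)·R1: [0, -32/5, 6/5, -36/5]
R3 ← R3 + (1/3)·R2: [0, 0, -1, -2/3]
R4 ← R4 + (5/12)·R2: [0, 0, 1/4, 1/6]
R4 ← R4 + (1/4)·R3: [0, 0, 0, 0]
R5 ← R5 + (6)·R3: [0, 0, 0, 0]
3 nonzero rows, so rank(M) = 3.
M has 4 columns; by rank–nullity, nullity = 4 − 3 = 1.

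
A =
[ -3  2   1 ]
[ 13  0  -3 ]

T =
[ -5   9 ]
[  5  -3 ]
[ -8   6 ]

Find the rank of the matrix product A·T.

2

First compute AT:
[[ 17, -27],
 [-41,  99]]
Now row reduce the product.
R2 ← R2 + (41/17)·R1: [0, 576/17]
2 nonzero rows, so rank(AT) = 2.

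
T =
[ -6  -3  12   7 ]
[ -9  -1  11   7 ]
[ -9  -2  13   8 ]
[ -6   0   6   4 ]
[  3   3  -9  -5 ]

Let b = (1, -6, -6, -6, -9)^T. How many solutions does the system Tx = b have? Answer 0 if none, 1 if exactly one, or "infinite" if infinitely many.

0

Row reduce the augmented matrix [T | b].
R2 ← R2 − (3/2)·R1: [0, 7/2, -7, -7/2, -15/2]
R3 ← R3 − (3/2)·R1: [0, 5/2, -5, -5/2, -15/2]
R4 ← R4 − R1: [0, 3, -6, -3, -7]
R5 ← R5 + (1/2)·R1: [0, 3/2, -3, -3/2, -17/2]
R3 ← R3 − (5/7)·R2: [0, 0, 0, 0, -15/7]
R4 ← R4 − (6/7)·R2: [0, 0, 0, 0, -4/7]
R5 ← R5 − (3/7)·R2: [0, 0, 0, 0, -37/7]
R4 ← R4 − (4/15)·R3: [0, 0, 0, 0, 0]
R5 ← R5 − (37/15)·R3: [0, 0, 0, 0, 0]
The echelon form has 3 nonzero rows; the last pivot sits in the augmented column, so rank(T) = 2 but rank([T|b]) = 3.
Since the ranks differ, the system is inconsistent.
It has no solutions.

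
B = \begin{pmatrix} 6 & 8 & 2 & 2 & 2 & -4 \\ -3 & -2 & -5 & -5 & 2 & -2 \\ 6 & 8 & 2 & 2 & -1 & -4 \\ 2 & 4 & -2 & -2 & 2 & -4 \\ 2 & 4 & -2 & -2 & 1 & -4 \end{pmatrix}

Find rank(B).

3

Row reduce to echelon form.
R2 ← R2 + (1/2)·R1: [0, 2, -4, -4, 3, -4]
R3 ← R3 − R1: [0, 0, 0, 0, -3, 0]
R4 ← R4 − (1/3)·R1: [0, 4/3, -8/3, -8/3, 4/3, -8/3]
R5 ← R5 − (1/3)·R1: [0, 4/3, -8/3, -8/3, 1/3, -8/3]
R4 ← R4 − (2/3)·R2: [0, 0, 0, 0, -2/3, 0]
R5 ← R5 − (2/3)·R2: [0, 0, 0, 0, -5/3, 0]
R4 ← R4 − (2/9)·R3: [0, 0, 0, 0, 0, 0]
R5 ← R5 − (5/9)·R3: [0, 0, 0, 0, 0, 0]
Echelon form has 3 nonzero rows, so rank(B) = 3.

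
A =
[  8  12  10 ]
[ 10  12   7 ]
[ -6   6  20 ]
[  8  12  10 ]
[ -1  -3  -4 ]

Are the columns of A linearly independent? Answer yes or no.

Row reduce A to echelon form.
R2 ← R2 − (5/4)·R1: [0, -3, -11/2]
R3 ← R3 + (3/4)·R1: [0, 15, 55/2]
R4 ← R4 − R1: [0, 0, 0]
R5 ← R5 + (1/8)·R1: [0, -3/2, -11/4]
R3 ← R3 + (5)·R2: [0, 0, 0]
R5 ← R5 − (1/2)·R2: [0, 0, 0]
2 pivots among 3 columns.
Only 2 < 3 pivot columns, so the columns are linearly dependent.

no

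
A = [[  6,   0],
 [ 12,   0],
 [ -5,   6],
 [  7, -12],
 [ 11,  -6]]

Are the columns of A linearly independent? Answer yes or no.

yes

Row reduce A to echelon form.
R2 ← R2 − (2)·R1: [0, 0]
R3 ← R3 + (5/6)·R1: [0, 6]
R4 ← R4 − (7/6)·R1: [0, -12]
R5 ← R5 − (11/6)·R1: [0, -6]
Swap R2 ↔ R3
R4 ← R4 + (2)·R2: [0, 0]
R5 ← R5 + R2: [0, 0]
2 pivots among 2 columns.
Every column is a pivot column, so the columns are linearly independent.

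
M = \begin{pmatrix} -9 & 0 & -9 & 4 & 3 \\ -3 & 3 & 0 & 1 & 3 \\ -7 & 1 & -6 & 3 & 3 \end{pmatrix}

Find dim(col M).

Row reduce to echelon form.
R2 ← R2 − (1/3)·R1: [0, 3, 3, -1/3, 2]
R3 ← R3 − (7/9)·R1: [0, 1, 1, -1/9, 2/3]
R3 ← R3 − (1/3)·R2: [0, 0, 0, 0, 0]
Echelon form has 2 nonzero rows, so rank(M) = 2.
The column space has dimension equal to the rank: 2.

2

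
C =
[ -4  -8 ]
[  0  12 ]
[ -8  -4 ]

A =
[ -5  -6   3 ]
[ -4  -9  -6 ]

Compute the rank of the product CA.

2

First compute CA:
[[ 52,  96,  36],
 [-48, -108, -72],
 [ 56,  84,   0]]
Now row reduce the product.
R2 ← R2 + (12/13)·R1: [0, -252/13, -504/13]
R3 ← R3 − (14/13)·R1: [0, -252/13, -504/13]
R3 ← R3 − R2: [0, 0, 0]
2 nonzero rows, so rank(CA) = 2.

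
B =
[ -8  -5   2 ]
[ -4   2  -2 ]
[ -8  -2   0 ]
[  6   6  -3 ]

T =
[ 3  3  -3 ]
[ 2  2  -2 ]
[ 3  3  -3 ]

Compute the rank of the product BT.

1

First compute BT:
[[-28, -28,  28],
 [-14, -14,  14],
 [-28, -28,  28],
 [ 21,  21, -21]]
Now row reduce the product.
R2 ← R2 − (1/2)·R1: [0, 0, 0]
R3 ← R3 − R1: [0, 0, 0]
R4 ← R4 + (3/4)·R1: [0, 0, 0]
1 nonzero row, so rank(BT) = 1.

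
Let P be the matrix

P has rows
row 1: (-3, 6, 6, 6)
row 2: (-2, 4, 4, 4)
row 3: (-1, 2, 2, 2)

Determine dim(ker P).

3

Row reduce to echelon form.
R2 ← R2 − (2/3)·R1: [0, 0, 0, 0]
R3 ← R3 − (1/3)·R1: [0, 0, 0, 0]
1 nonzero row, so rank(P) = 1.
P has 4 columns; by rank–nullity, nullity = 4 − 1 = 3.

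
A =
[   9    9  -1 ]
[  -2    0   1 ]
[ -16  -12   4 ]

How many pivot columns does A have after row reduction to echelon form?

3

Row reduce to echelon form.
R2 ← R2 + (2/9)·R1: [0, 2, 7/9]
R3 ← R3 + (16/9)·R1: [0, 4, 20/9]
R3 ← R3 − (2)·R2: [0, 0, 2/3]
Echelon form has 3 nonzero rows, so rank(A) = 3.
Each nonzero row contributes one pivot column: 3 pivot columns.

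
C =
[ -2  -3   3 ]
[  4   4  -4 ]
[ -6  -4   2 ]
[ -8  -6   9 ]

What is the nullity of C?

Row reduce to echelon form.
R2 ← R2 + (2)·R1: [0, -2, 2]
R3 ← R3 − (3)·R1: [0, 5, -7]
R4 ← R4 − (4)·R1: [0, 6, -3]
R3 ← R3 + (5/2)·R2: [0, 0, -2]
R4 ← R4 + (3)·R2: [0, 0, 3]
R4 ← R4 + (3/2)·R3: [0, 0, 0]
3 nonzero rows, so rank(C) = 3.
C has 3 columns; by rank–nullity, nullity = 3 − 3 = 0.

0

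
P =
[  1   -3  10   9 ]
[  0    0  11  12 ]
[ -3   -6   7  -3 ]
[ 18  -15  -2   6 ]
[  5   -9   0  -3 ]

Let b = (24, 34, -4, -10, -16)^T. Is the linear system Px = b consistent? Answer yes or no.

yes

Row reduce the augmented matrix [P | b].
R3 ← R3 + (3)·R1: [0, -15, 37, 24, 68]
R4 ← R4 − (18)·R1: [0, 39, -182, -156, -442]
R5 ← R5 − (5)·R1: [0, 6, -50, -48, -136]
Swap R2 ↔ R3
R4 ← R4 + (13/5)·R2: [0, 0, -429/5, -468/5, -1326/5]
R5 ← R5 + (2/5)·R2: [0, 0, -176/5, -192/5, -544/5]
R4 ← R4 + (39/5)·R3: [0, 0, 0, 0, 0]
R5 ← R5 + (16/5)·R3: [0, 0, 0, 0, 0]
The echelon form has 3 nonzero rows, and every pivot lies in the first 4 columns, so rank(P) = rank([P|b]) = 3.
The system is consistent.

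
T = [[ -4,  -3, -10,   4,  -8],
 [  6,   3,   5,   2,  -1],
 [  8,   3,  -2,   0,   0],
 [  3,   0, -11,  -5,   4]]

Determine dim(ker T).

Row reduce to echelon form.
R2 ← R2 + (3/2)·R1: [0, -3/2, -10, 8, -13]
R3 ← R3 + (2)·R1: [0, -3, -22, 8, -16]
R4 ← R4 + (3/4)·R1: [0, -9/4, -37/2, -2, -2]
R3 ← R3 − (2)·R2: [0, 0, -2, -8, 10]
R4 ← R4 − (3/2)·R2: [0, 0, -7/2, -14, 35/2]
R4 ← R4 − (7/4)·R3: [0, 0, 0, 0, 0]
3 nonzero rows, so rank(T) = 3.
T has 5 columns; by rank–nullity, nullity = 5 − 3 = 2.

2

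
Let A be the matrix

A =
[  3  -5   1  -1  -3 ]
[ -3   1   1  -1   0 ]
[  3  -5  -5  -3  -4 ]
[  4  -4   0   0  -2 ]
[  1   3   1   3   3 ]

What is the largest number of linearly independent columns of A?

Row reduce to echelon form.
R2 ← R2 + R1: [0, -4, 2, -2, -3]
R3 ← R3 − R1: [0, 0, -6, -2, -1]
R4 ← R4 − (4/3)·R1: [0, 8/3, -4/3, 4/3, 2]
R5 ← R5 − (1/3)·R1: [0, 14/3, 2/3, 10/3, 4]
R4 ← R4 + (2/3)·R2: [0, 0, 0, 0, 0]
R5 ← R5 + (7/6)·R2: [0, 0, 3, 1, 1/2]
R5 ← R5 + (1/2)·R3: [0, 0, 0, 0, 0]
Echelon form has 3 nonzero rows, so rank(A) = 3.
The rank gives the maximum number of linearly independent columns: 3.

3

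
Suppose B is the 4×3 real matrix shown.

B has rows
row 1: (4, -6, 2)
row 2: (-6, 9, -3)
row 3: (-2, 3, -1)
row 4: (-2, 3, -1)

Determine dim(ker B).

2

Row reduce to echelon form.
R2 ← R2 + (3/2)·R1: [0, 0, 0]
R3 ← R3 + (1/2)·R1: [0, 0, 0]
R4 ← R4 + (1/2)·R1: [0, 0, 0]
1 nonzero row, so rank(B) = 1.
B has 3 columns; by rank–nullity, nullity = 3 − 1 = 2.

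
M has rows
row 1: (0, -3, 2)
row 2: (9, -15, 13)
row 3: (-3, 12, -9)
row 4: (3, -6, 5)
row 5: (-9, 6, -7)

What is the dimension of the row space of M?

2

Row reduce to echelon form.
Swap R1 ↔ R2
R3 ← R3 + (1/3)·R1: [0, 7, -14/3]
R4 ← R4 − (1/3)·R1: [0, -1, 2/3]
R5 ← R5 + R1: [0, -9, 6]
R3 ← R3 + (7/3)·R2: [0, 0, 0]
R4 ← R4 − (1/3)·R2: [0, 0, 0]
R5 ← R5 − (3)·R2: [0, 0, 0]
Echelon form has 2 nonzero rows, so rank(M) = 2.
The row space has dimension equal to the rank: 2.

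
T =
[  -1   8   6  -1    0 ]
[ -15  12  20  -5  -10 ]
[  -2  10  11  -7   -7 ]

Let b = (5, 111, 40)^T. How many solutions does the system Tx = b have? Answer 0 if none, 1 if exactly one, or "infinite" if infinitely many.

infinite

Row reduce the augmented matrix [T | b].
R2 ← R2 − (15)·R1: [0, -108, -70, 10, -10, 36]
R3 ← R3 − (2)·R1: [0, -6, -1, -5, -7, 30]
R3 ← R3 − (1/18)·R2: [0, 0, 26/9, -50/9, -58/9, 28]
The echelon form has 3 nonzero rows, and every pivot lies in the first 5 columns, so rank(T) = rank([T|b]) = 3.
The system is consistent.
rank = 3 < 5 unknowns, so there are infinitely many solutions.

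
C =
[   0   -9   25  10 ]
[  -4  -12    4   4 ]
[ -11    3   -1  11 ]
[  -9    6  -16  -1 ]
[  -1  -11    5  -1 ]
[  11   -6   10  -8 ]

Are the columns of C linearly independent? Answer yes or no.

yes

Row reduce C to echelon form.
Swap R1 ↔ R2
R3 ← R3 − (11/4)·R1: [0, 36, -12, 0]
R4 ← R4 − (9/4)·R1: [0, 33, -25, -10]
R5 ← R5 − (1/4)·R1: [0, -8, 4, -2]
R6 ← R6 + (11/4)·R1: [0, -39, 21, 3]
R3 ← R3 + (4)·R2: [0, 0, 88, 40]
R4 ← R4 + (11/3)·R2: [0, 0, 200/3, 80/3]
R5 ← R5 − (8/9)·R2: [0, 0, -164/9, -98/9]
R6 ← R6 − (13/3)·R2: [0, 0, -262/3, -121/3]
R4 ← R4 − (25/33)·R3: [0, 0, 0, -40/11]
R5 ← R5 + (41/198)·R3: [0, 0, 0, -86/33]
R6 ← R6 + (131/132)·R3: [0, 0, 0, -7/11]
R5 ← R5 − (43/60)·R4: [0, 0, 0, 0]
R6 ← R6 − (7/40)·R4: [0, 0, 0, 0]
4 pivots among 4 columns.
Every column is a pivot column, so the columns are linearly independent.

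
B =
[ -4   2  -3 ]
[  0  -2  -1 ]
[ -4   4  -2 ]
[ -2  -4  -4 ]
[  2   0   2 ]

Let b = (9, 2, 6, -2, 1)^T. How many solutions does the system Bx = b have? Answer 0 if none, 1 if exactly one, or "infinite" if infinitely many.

Row reduce the augmented matrix [B | b].
R3 ← R3 − R1: [0, 2, 1, -3]
R4 ← R4 − (1/2)·R1: [0, -5, -5/2, -13/2]
R5 ← R5 + (1/2)·R1: [0, 1, 1/2, 11/2]
R3 ← R3 + R2: [0, 0, 0, -1]
R4 ← R4 − (5/2)·R2: [0, 0, 0, -23/2]
R5 ← R5 + (1/2)·R2: [0, 0, 0, 13/2]
R4 ← R4 − (23/2)·R3: [0, 0, 0, 0]
R5 ← R5 + (13/2)·R3: [0, 0, 0, 0]
The echelon form has 3 nonzero rows; the last pivot sits in the augmented column, so rank(B) = 2 but rank([B|b]) = 3.
Since the ranks differ, the system is inconsistent.
It has no solutions.

0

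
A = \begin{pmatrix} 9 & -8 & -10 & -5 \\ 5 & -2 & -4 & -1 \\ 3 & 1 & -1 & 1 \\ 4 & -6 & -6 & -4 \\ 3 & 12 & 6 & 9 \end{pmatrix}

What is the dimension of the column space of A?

Row reduce to echelon form.
R2 ← R2 − (5/9)·R1: [0, 22/9, 14/9, 16/9]
R3 ← R3 − (1/3)·R1: [0, 11/3, 7/3, 8/3]
R4 ← R4 − (4/9)·R1: [0, -22/9, -14/9, -16/9]
R5 ← R5 − (1/3)·R1: [0, 44/3, 28/3, 32/3]
R3 ← R3 − (3/2)·R2: [0, 0, 0, 0]
R4 ← R4 + R2: [0, 0, 0, 0]
R5 ← R5 − (6)·R2: [0, 0, 0, 0]
Echelon form has 2 nonzero rows, so rank(A) = 2.
The column space has dimension equal to the rank: 2.

2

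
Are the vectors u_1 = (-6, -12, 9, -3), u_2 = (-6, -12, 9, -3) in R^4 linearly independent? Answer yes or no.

Form the matrix with these vectors as rows and row reduce.
R2 ← R2 − R1: [0, 0, 0, 0]
1 nonzero row, so the 2 vectors span a space of dimension 1.
Since 1 < 2, the vectors are linearly dependent.

no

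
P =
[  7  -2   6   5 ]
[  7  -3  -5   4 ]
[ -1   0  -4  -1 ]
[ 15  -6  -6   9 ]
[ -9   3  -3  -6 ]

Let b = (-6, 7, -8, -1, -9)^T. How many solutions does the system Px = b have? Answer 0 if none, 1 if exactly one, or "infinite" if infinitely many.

Row reduce the augmented matrix [P | b].
R2 ← R2 − R1: [0, -1, -11, -1, 13]
R3 ← R3 + (1/7)·R1: [0, -2/7, -22/7, -2/7, -62/7]
R4 ← R4 − (15/7)·R1: [0, -12/7, -132/7, -12/7, 83/7]
R5 ← R5 + (9/7)·R1: [0, 3/7, 33/7, 3/7, -117/7]
R3 ← R3 − (2/7)·R2: [0, 0, 0, 0, -88/7]
R4 ← R4 − (12/7)·R2: [0, 0, 0, 0, -73/7]
R5 ← R5 + (3/7)·R2: [0, 0, 0, 0, -78/7]
R4 ← R4 − (73/88)·R3: [0, 0, 0, 0, 0]
R5 ← R5 − (39/44)·R3: [0, 0, 0, 0, 0]
The echelon form has 3 nonzero rows; the last pivot sits in the augmented column, so rank(P) = 2 but rank([P|b]) = 3.
Since the ranks differ, the system is inconsistent.
It has no solutions.

0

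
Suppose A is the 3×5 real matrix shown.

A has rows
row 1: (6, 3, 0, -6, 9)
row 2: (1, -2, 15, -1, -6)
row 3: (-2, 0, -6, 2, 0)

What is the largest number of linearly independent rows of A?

2

Row reduce to echelon form.
R2 ← R2 − (1/6)·R1: [0, -5/2, 15, 0, -15/2]
R3 ← R3 + (1/3)·R1: [0, 1, -6, 0, 3]
R3 ← R3 + (2/5)·R2: [0, 0, 0, 0, 0]
Echelon form has 2 nonzero rows, so rank(A) = 2.
The rank gives the maximum number of linearly independent rows: 2.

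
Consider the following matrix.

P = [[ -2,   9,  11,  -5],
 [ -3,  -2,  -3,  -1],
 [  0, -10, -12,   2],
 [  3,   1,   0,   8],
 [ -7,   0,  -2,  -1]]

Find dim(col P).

3

Row reduce to echelon form.
R2 ← R2 − (3/2)·R1: [0, -31/2, -39/2, 13/2]
R4 ← R4 + (3/2)·R1: [0, 29/2, 33/2, 1/2]
R5 ← R5 − (7/2)·R1: [0, -63/2, -81/2, 33/2]
R3 ← R3 − (20/31)·R2: [0, 0, 18/31, -68/31]
R4 ← R4 + (29/31)·R2: [0, 0, -54/31, 204/31]
R5 ← R5 − (63/31)·R2: [0, 0, -27/31, 102/31]
R4 ← R4 + (3)·R3: [0, 0, 0, 0]
R5 ← R5 + (3/2)·R3: [0, 0, 0, 0]
Echelon form has 3 nonzero rows, so rank(P) = 3.
The column space has dimension equal to the rank: 3.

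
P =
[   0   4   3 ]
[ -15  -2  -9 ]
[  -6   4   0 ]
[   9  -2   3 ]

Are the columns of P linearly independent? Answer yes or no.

no

Row reduce P to echelon form.
Swap R1 ↔ R2
R3 ← R3 − (2/5)·R1: [0, 24/5, 18/5]
R4 ← R4 + (3/5)·R1: [0, -16/5, -12/5]
R3 ← R3 − (6/5)·R2: [0, 0, 0]
R4 ← R4 + (4/5)·R2: [0, 0, 0]
2 pivots among 3 columns.
Only 2 < 3 pivot columns, so the columns are linearly dependent.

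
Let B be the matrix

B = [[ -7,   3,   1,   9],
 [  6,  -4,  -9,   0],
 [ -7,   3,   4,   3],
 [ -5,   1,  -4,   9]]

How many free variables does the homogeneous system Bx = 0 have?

1

Row reduce to echelon form.
R2 ← R2 + (6/7)·R1: [0, -10/7, -57/7, 54/7]
R3 ← R3 − R1: [0, 0, 3, -6]
R4 ← R4 − (5/7)·R1: [0, -8/7, -33/7, 18/7]
R4 ← R4 − (4/5)·R2: [0, 0, 9/5, -18/5]
R4 ← R4 − (3/5)·R3: [0, 0, 0, 0]
3 nonzero rows, so rank(B) = 3.
B has 4 columns; by rank–nullity, nullity = 4 − 3 = 1.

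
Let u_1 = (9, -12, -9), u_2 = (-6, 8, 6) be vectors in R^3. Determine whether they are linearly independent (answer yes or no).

Form the matrix with these vectors as rows and row reduce.
R2 ← R2 + (2/3)·R1: [0, 0, 0]
1 nonzero row, so the 2 vectors span a space of dimension 1.
Since 1 < 2, the vectors are linearly dependent.

no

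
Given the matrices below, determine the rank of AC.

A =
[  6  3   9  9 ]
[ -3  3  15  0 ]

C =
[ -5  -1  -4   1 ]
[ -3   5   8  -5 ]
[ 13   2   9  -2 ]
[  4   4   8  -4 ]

First compute AC:
[[114,  63, 153, -63],
 [201,  48, 171, -48]]
Now row reduce the product.
R2 ← R2 − (67/38)·R1: [0, -2397/38, -3753/38, 2397/38]
2 nonzero rows, so rank(AC) = 2.

2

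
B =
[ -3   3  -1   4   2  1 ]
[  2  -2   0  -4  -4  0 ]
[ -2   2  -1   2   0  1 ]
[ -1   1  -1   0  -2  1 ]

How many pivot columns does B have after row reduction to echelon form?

2

Row reduce to echelon form.
R2 ← R2 + (2/3)·R1: [0, 0, -2/3, -4/3, -8/3, 2/3]
R3 ← R3 − (2/3)·R1: [0, 0, -1/3, -2/3, -4/3, 1/3]
R4 ← R4 − (1/3)·R1: [0, 0, -2/3, -4/3, -8/3, 2/3]
R3 ← R3 − (1/2)·R2: [0, 0, 0, 0, 0, 0]
R4 ← R4 − R2: [0, 0, 0, 0, 0, 0]
Echelon form has 2 nonzero rows, so rank(B) = 2.
Each nonzero row contributes one pivot column: 2 pivot columns.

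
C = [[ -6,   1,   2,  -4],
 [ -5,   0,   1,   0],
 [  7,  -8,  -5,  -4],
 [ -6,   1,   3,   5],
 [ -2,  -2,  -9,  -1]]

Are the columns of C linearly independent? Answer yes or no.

yes

Row reduce C to echelon form.
R2 ← R2 − (5/6)·R1: [0, -5/6, -2/3, 10/3]
R3 ← R3 + (7/6)·R1: [0, -41/6, -8/3, -26/3]
R4 ← R4 − R1: [0, 0, 1, 9]
R5 ← R5 − (1/3)·R1: [0, -7/3, -29/3, 1/3]
R3 ← R3 − (41/5)·R2: [0, 0, 14/5, -36]
R5 ← R5 − (14/5)·R2: [0, 0, -39/5, -9]
R4 ← R4 − (5/14)·R3: [0, 0, 0, 153/7]
R5 ← R5 + (39/14)·R3: [0, 0, 0, -765/7]
R5 ← R5 + (5)·R4: [0, 0, 0, 0]
4 pivots among 4 columns.
Every column is a pivot column, so the columns are linearly independent.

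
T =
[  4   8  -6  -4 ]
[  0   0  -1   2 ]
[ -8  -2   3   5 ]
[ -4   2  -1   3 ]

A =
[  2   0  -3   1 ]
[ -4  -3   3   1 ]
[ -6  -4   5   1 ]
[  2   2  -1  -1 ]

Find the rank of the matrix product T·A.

First compute TA:
[[  4,  -8, -14,  10],
 [ 10,   8,  -7,  -3],
 [-16,   4,  28, -12],
 [ -4,   4,  10,  -6]]
Now row reduce the product.
R2 ← R2 − (5/2)·R1: [0, 28, 28, -28]
R3 ← R3 + (4)·R1: [0, -28, -28, 28]
R4 ← R4 + R1: [0, -4, -4, 4]
R3 ← R3 + R2: [0, 0, 0, 0]
R4 ← R4 + (1/7)·R2: [0, 0, 0, 0]
2 nonzero rows, so rank(TA) = 2.

2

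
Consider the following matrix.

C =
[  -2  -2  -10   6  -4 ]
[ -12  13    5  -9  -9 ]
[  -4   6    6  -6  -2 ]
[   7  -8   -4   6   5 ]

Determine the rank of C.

Row reduce to echelon form.
R2 ← R2 − (6)·R1: [0, 25, 65, -45, 15]
R3 ← R3 − (2)·R1: [0, 10, 26, -18, 6]
R4 ← R4 + (7/2)·R1: [0, -15, -39, 27, -9]
R3 ← R3 − (2/5)·R2: [0, 0, 0, 0, 0]
R4 ← R4 + (3/5)·R2: [0, 0, 0, 0, 0]
Echelon form has 2 nonzero rows, so rank(C) = 2.

2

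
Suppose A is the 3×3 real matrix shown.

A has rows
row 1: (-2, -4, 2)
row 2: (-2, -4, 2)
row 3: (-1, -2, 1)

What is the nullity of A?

Row reduce to echelon form.
R2 ← R2 − R1: [0, 0, 0]
R3 ← R3 − (1/2)·R1: [0, 0, 0]
1 nonzero row, so rank(A) = 1.
A has 3 columns; by rank–nullity, nullity = 3 − 1 = 2.

2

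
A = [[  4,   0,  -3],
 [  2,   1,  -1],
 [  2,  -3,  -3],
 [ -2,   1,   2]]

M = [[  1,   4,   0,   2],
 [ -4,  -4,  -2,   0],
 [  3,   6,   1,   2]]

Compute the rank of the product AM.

First compute AM:
[[ -5,  -2,  -3,   2],
 [ -5,  -2,  -3,   2],
 [  5,   2,   3,  -2],
 [  0,   0,   0,   0]]
Now row reduce the product.
R2 ← R2 − R1: [0, 0, 0, 0]
R3 ← R3 + R1: [0, 0, 0, 0]
1 nonzero row, so rank(AM) = 1.

1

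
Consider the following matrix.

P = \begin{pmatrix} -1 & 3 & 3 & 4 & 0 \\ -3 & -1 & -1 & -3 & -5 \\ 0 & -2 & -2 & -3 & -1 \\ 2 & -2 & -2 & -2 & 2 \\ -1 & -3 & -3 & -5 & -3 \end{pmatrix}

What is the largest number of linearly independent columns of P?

2

Row reduce to echelon form.
R2 ← R2 − (3)·R1: [0, -10, -10, -15, -5]
R4 ← R4 + (2)·R1: [0, 4, 4, 6, 2]
R5 ← R5 − R1: [0, -6, -6, -9, -3]
R3 ← R3 − (1/5)·R2: [0, 0, 0, 0, 0]
R4 ← R4 + (2/5)·R2: [0, 0, 0, 0, 0]
R5 ← R5 − (3/5)·R2: [0, 0, 0, 0, 0]
Echelon form has 2 nonzero rows, so rank(P) = 2.
The rank gives the maximum number of linearly independent columns: 2.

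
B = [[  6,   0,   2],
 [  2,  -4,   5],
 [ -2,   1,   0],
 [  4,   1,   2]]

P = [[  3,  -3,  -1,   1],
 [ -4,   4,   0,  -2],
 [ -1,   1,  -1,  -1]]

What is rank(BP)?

2

First compute BP:
[[ 16, -16,  -8,   4],
 [ 17, -17,  -7,   5],
 [-10,  10,   2,  -4],
 [  6,  -6,  -6,   0]]
Now row reduce the product.
R2 ← R2 − (17/16)·R1: [0, 0, 3/2, 3/4]
R3 ← R3 + (5/8)·R1: [0, 0, -3, -3/2]
R4 ← R4 − (3/8)·R1: [0, 0, -3, -3/2]
R3 ← R3 + (2)·R2: [0, 0, 0, 0]
R4 ← R4 + (2)·R2: [0, 0, 0, 0]
2 nonzero rows, so rank(BP) = 2.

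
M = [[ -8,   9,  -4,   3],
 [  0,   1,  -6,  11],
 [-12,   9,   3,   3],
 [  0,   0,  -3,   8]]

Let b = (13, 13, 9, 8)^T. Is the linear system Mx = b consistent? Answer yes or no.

yes

Row reduce the augmented matrix [M | b].
R3 ← R3 − (3/2)·R1: [0, -9/2, 9, -3/2, -21/2]
R3 ← R3 + (9/2)·R2: [0, 0, -18, 48, 48]
R4 ← R4 − (1/6)·R3: [0, 0, 0, 0, 0]
The echelon form has 3 nonzero rows, and every pivot lies in the first 4 columns, so rank(M) = rank([M|b]) = 3.
The system is consistent.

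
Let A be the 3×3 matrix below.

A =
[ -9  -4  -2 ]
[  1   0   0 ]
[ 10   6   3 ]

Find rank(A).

Row reduce to echelon form.
R2 ← R2 + (1/9)·R1: [0, -4/9, -2/9]
R3 ← R3 + (10/9)·R1: [0, 14/9, 7/9]
R3 ← R3 + (7/2)·R2: [0, 0, 0]
Echelon form has 2 nonzero rows, so rank(A) = 2.

2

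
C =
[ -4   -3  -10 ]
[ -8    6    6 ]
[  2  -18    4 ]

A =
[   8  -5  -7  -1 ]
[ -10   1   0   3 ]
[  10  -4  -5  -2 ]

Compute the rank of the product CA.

2

First compute CA:
[[-102,  57,  78,  15],
 [-64,  22,  26,  14],
 [236, -44, -34, -64]]
Now row reduce the product.
R2 ← R2 − (32/51)·R1: [0, -234/17, -390/17, 78/17]
R3 ← R3 + (118/51)·R1: [0, 1494/17, 2490/17, -498/17]
R3 ← R3 + (83/13)·R2: [0, 0, 0, 0]
2 nonzero rows, so rank(CA) = 2.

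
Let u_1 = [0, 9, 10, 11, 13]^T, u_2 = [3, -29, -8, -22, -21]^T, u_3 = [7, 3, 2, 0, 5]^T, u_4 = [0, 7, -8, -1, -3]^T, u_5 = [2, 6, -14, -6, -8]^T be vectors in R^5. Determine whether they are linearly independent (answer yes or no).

no

Form the matrix with these vectors as rows and row reduce.
Swap R1 ↔ R2
R3 ← R3 − (7/3)·R1: [0, 212/3, 62/3, 154/3, 54]
R5 ← R5 − (2/3)·R1: [0, 76/3, -26/3, 26/3, 6]
R3 ← R3 − (212/27)·R2: [0, 0, -1562/27, -946/27, -1298/27]
R4 ← R4 − (7/9)·R2: [0, 0, -142/9, -86/9, -118/9]
R5 ← R5 − (76/27)·R2: [0, 0, -994/27, -602/27, -826/27]
R4 ← R4 − (3/11)·R3: [0, 0, 0, 0, 0]
R5 ← R5 − (7/11)·R3: [0, 0, 0, 0, 0]
3 nonzero rows, so the 5 vectors span a space of dimension 3.
Since 3 < 5, the vectors are linearly dependent.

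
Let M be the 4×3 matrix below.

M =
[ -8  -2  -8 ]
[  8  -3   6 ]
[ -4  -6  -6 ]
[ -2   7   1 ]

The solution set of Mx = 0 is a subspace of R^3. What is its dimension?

Row reduce to echelon form.
R2 ← R2 + R1: [0, -5, -2]
R3 ← R3 − (1/2)·R1: [0, -5, -2]
R4 ← R4 − (1/4)·R1: [0, 15/2, 3]
R3 ← R3 − R2: [0, 0, 0]
R4 ← R4 + (3/2)·R2: [0, 0, 0]
2 nonzero rows, so rank(M) = 2.
M has 3 columns; by rank–nullity, nullity = 3 − 2 = 1.

1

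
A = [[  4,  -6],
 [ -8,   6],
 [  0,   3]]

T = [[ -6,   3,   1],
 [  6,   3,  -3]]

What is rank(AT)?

First compute AT:
[[-60,  -6,  22],
 [ 84,  -6, -26],
 [ 18,   9,  -9]]
Now row reduce the product.
R2 ← R2 + (7/5)·R1: [0, -72/5, 24/5]
R3 ← R3 + (3/10)·R1: [0, 36/5, -12/5]
R3 ← R3 + (1/2)·R2: [0, 0, 0]
2 nonzero rows, so rank(AT) = 2.

2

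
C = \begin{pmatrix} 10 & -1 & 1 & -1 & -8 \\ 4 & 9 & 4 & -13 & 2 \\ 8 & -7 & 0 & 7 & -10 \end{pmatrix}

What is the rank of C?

Row reduce to echelon form.
R2 ← R2 − (2/5)·R1: [0, 47/5, 18/5, -63/5, 26/5]
R3 ← R3 − (4/5)·R1: [0, -31/5, -4/5, 39/5, -18/5]
R3 ← R3 + (31/47)·R2: [0, 0, 74/47, -24/47, -8/47]
Echelon form has 3 nonzero rows, so rank(C) = 3.

3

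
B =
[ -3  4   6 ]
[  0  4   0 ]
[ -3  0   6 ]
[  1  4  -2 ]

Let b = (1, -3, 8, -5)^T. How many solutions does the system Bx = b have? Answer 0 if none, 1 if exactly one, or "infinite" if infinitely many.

0

Row reduce the augmented matrix [B | b].
R3 ← R3 − R1: [0, -4, 0, 7]
R4 ← R4 + (1/3)·R1: [0, 16/3, 0, -14/3]
R3 ← R3 + R2: [0, 0, 0, 4]
R4 ← R4 − (4/3)·R2: [0, 0, 0, -2/3]
R4 ← R4 + (1/6)·R3: [0, 0, 0, 0]
The echelon form has 3 nonzero rows; the last pivot sits in the augmented column, so rank(B) = 2 but rank([B|b]) = 3.
Since the ranks differ, the system is inconsistent.
It has no solutions.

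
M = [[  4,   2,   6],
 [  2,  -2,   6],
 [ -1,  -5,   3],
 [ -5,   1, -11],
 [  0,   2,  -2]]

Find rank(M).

Row reduce to echelon form.
R2 ← R2 − (1/2)·R1: [0, -3, 3]
R3 ← R3 + (1/4)·R1: [0, -9/2, 9/2]
R4 ← R4 + (5/4)·R1: [0, 7/2, -7/2]
R3 ← R3 − (3/2)·R2: [0, 0, 0]
R4 ← R4 + (7/6)·R2: [0, 0, 0]
R5 ← R5 + (2/3)·R2: [0, 0, 0]
Echelon form has 2 nonzero rows, so rank(M) = 2.

2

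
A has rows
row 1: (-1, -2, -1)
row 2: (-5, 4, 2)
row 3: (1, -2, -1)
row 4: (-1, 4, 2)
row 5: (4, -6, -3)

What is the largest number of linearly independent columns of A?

2

Row reduce to echelon form.
R2 ← R2 − (5)·R1: [0, 14, 7]
R3 ← R3 + R1: [0, -4, -2]
R4 ← R4 − R1: [0, 6, 3]
R5 ← R5 + (4)·R1: [0, -14, -7]
R3 ← R3 + (2/7)·R2: [0, 0, 0]
R4 ← R4 − (3/7)·R2: [0, 0, 0]
R5 ← R5 + R2: [0, 0, 0]
Echelon form has 2 nonzero rows, so rank(A) = 2.
The rank gives the maximum number of linearly independent columns: 2.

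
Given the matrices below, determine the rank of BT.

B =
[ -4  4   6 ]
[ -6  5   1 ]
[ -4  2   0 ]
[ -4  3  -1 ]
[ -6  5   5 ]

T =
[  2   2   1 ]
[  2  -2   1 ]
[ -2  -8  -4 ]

First compute BT:
[[-12, -64, -24],
 [ -4, -30,  -5],
 [ -4, -12,  -2],
 [  0,  -6,   3],
 [-12, -62, -21]]
Now row reduce the product.
R2 ← R2 − (1/3)·R1: [0, -26/3, 3]
R3 ← R3 − (1/3)·R1: [0, 28/3, 6]
R5 ← R5 − R1: [0, 2, 3]
R3 ← R3 + (14/13)·R2: [0, 0, 120/13]
R4 ← R4 − (9/13)·R2: [0, 0, 12/13]
R5 ← R5 + (3/13)·R2: [0, 0, 48/13]
R4 ← R4 − (1/10)·R3: [0, 0, 0]
R5 ← R5 − (2/5)·R3: [0, 0, 0]
3 nonzero rows, so rank(BT) = 3.

3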